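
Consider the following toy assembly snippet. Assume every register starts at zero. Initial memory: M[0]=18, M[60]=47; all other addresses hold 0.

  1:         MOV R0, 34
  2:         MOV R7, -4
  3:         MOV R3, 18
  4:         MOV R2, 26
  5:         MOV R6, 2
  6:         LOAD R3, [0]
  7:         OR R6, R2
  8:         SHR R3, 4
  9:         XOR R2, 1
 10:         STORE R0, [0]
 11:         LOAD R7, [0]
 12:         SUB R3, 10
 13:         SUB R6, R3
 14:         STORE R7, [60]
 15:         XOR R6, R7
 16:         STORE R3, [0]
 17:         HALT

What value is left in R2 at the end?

27

after MOV R0, 34: R0=34
after MOV R7, -4: R7=-4
after MOV R3, 18: R3=18
after MOV R2, 26: R2=26
after MOV R6, 2: R6=2
after LOAD R3, [0]: R3=M[0]=18
after OR R6, R2: R6=2|26=26
after SHR R3, 4: R3=18>>4=1
after XOR R2, 1: R2=26^1=27
STORE R0, [0] → M[0]=34
after LOAD R7, [0]: R7=M[0]=34
after SUB R3, 10: R3=1-10=-9
after SUB R6, R3: R6=26-(-9)=35
STORE R7, [60] → M[60]=34
after XOR R6, R7: R6=35^34=1
STORE R3, [0] → M[0]=-9
halt.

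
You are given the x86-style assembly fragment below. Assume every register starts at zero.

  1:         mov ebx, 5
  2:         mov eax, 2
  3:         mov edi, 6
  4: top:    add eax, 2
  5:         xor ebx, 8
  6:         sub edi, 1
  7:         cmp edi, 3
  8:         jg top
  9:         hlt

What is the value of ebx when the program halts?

13

mov ebx, 5 → ebx=5
mov eax, 2 → eax=2
mov edi, 6 → edi=6
add eax, 2 → eax=2+2=4
xor ebx, 8 → ebx=5^8=13
sub edi, 1 → edi=6-1=5
cmp edi, 3  (cmp 5,3)
jg top: taken
add eax, 2 → eax=4+2=6
xor ebx, 8 → ebx=13^8=5
sub edi, 1 → edi=5-1=4
cmp edi, 3  (cmp 4,3)
jg top: taken
add eax, 2 → eax=6+2=8
xor ebx, 8 → ebx=5^8=13
sub edi, 1 → edi=4-1=3
cmp edi, 3  (cmp 3,3)
jg top: not taken
halt.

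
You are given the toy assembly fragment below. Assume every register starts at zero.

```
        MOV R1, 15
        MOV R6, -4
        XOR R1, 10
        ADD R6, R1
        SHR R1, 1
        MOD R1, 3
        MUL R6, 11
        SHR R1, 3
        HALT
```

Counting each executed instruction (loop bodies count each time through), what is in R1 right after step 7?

2

MOV R1, 15 → R1=15
MOV R6, -4 → R6=-4
XOR R1, 10 → R1=15^10=5
ADD R6, R1 → R6=(-4)+5=1
SHR R1, 1 → R1=5>>1=2
MOD R1, 3 → R1=2%3=2
MUL R6, 11 → R6=1*11=11
After step 7: R1 = 2.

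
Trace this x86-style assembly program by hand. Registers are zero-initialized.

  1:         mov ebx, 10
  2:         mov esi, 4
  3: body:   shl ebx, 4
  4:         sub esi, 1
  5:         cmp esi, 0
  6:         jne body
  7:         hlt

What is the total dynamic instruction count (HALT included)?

19

after mov ebx, 10: ebx=10
after mov esi, 4: esi=4
after shl ebx, 4: ebx=10<<4=160
after sub esi, 1: esi=4-1=3
cmp esi, 0  (cmp 3,0)
jne body: taken
after shl ebx, 4: ebx=160<<4=2560
after sub esi, 1: esi=3-1=2
cmp esi, 0  (cmp 2,0)
jne body: taken
after shl ebx, 4: ebx=2560<<4=40960
after sub esi, 1: esi=2-1=1
cmp esi, 0  (cmp 1,0)
jne body: taken
after shl ebx, 4: ebx=40960<<4=655360
after sub esi, 1: esi=1-1=0
cmp esi, 0  (cmp 0,0)
jne body: not taken
halt.
Total executed instructions: 19.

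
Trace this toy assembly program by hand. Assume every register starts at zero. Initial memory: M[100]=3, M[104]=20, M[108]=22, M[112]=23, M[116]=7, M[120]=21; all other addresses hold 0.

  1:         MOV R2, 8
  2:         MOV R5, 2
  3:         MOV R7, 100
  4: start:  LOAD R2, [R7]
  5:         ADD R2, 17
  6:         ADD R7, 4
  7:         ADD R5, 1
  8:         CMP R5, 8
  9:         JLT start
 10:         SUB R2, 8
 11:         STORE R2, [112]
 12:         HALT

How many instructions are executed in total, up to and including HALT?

42

R2=8
R5=2
R7=100
R2=M[100]=3
R2=3+17=20
R7=100+4=104
R5=2+1=3
CMP R5, 8  (cmp 3,8)
JLT start: taken
R2=M[104]=20
R2=20+17=37
R7=104+4=108
R5=3+1=4
CMP R5, 8  (cmp 4,8)
JLT start: taken
R2=M[108]=22
R2=22+17=39
R7=108+4=112
R5=4+1=5
CMP R5, 8  (cmp 5,8)
JLT start: taken
R2=M[112]=23
R2=23+17=40
R7=112+4=116
R5=5+1=6
CMP R5, 8  (cmp 6,8)
JLT start: taken
R2=M[116]=7
R2=7+17=24
R7=116+4=120
R5=6+1=7
CMP R5, 8  (cmp 7,8)
JLT start: taken
R2=M[120]=21
R2=21+17=38
R7=120+4=124
R5=7+1=8
CMP R5, 8  (cmp 8,8)
JLT start: not taken
R2=38-8=30
STORE R2, [112] → M[112]=30
halt.
Total executed instructions: 42.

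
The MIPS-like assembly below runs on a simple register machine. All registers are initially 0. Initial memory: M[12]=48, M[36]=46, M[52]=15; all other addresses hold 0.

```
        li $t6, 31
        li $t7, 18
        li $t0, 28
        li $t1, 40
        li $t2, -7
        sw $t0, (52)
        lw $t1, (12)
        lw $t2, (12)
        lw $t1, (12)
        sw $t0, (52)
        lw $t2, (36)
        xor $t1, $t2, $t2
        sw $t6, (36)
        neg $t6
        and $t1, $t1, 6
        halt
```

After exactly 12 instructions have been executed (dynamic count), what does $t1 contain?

$t6=31
$t7=18
$t0=28
$t1=40
$t2=-7
sw $t0, (52) → M[52]=28
$t1=M[12]=48
$t2=M[12]=48
$t1=M[12]=48
sw $t0, (52) → M[52]=28
$t2=M[36]=46
$t1=46^46=0
After step 12: $t1 = 0.

0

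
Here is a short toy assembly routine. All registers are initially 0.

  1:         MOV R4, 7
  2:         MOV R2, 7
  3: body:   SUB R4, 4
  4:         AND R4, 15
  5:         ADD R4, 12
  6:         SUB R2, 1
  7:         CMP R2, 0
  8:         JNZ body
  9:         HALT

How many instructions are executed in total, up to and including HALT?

45

after MOV R4, 7: R4=7
after MOV R2, 7: R2=7
after SUB R4, 4: R4=7-4=3
after AND R4, 15: R4=3&15=3
after ADD R4, 12: R4=3+12=15
after SUB R2, 1: R2=7-1=6
CMP R2, 0  (cmp 6,0)
JNZ body: taken
after SUB R4, 4: R4=15-4=11
after AND R4, 15: R4=11&15=11
after ADD R4, 12: R4=11+12=23
after SUB R2, 1: R2=6-1=5
CMP R2, 0  (cmp 5,0)
JNZ body: taken
after SUB R4, 4: R4=23-4=19
after AND R4, 15: R4=19&15=3
after ADD R4, 12: R4=3+12=15
after SUB R2, 1: R2=5-1=4
CMP R2, 0  (cmp 4,0)
JNZ body: taken
after SUB R4, 4: R4=15-4=11
after AND R4, 15: R4=11&15=11
after ADD R4, 12: R4=11+12=23
after SUB R2, 1: R2=4-1=3
CMP R2, 0  (cmp 3,0)
JNZ body: taken
after SUB R4, 4: R4=23-4=19
after AND R4, 15: R4=19&15=3
after ADD R4, 12: R4=3+12=15
after SUB R2, 1: R2=3-1=2
CMP R2, 0  (cmp 2,0)
JNZ body: taken
after SUB R4, 4: R4=15-4=11
after AND R4, 15: R4=11&15=11
after ADD R4, 12: R4=11+12=23
after SUB R2, 1: R2=2-1=1
CMP R2, 0  (cmp 1,0)
JNZ body: taken
after SUB R4, 4: R4=23-4=19
after AND R4, 15: R4=19&15=3
after ADD R4, 12: R4=3+12=15
after SUB R2, 1: R2=1-1=0
CMP R2, 0  (cmp 0,0)
JNZ body: not taken
halt.
Total executed instructions: 45.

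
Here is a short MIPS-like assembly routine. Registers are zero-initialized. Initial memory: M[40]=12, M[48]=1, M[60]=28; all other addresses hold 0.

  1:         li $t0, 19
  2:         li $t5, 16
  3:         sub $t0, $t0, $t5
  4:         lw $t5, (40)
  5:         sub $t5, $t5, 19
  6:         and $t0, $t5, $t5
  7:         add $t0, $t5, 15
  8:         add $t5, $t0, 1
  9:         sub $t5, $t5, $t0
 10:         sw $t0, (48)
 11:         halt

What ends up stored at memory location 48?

$t0=19
$t5=16
$t0=19-16=3
$t5=M[40]=12
$t5=12-19=-7
$t0=(-7)&(-7)=-7
$t0=(-7)+15=8
$t5=8+1=9
$t5=9-8=1
sw $t0, (48) → M[48]=8
halt.

8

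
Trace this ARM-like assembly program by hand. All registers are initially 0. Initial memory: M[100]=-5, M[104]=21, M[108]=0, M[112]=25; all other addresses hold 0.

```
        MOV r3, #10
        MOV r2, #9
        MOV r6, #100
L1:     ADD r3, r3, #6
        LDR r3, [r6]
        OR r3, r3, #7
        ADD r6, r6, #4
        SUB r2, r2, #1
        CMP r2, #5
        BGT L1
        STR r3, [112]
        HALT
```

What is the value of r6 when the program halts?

116

after MOV r3, #10: r3=10
after MOV r2, #9: r2=9
after MOV r6, #100: r6=100
after ADD r3, r3, #6: r3=10+6=16
after LDR r3, [r6]: r3=M[100]=-5
after OR r3, r3, #7: r3=(-5)|7=-1
after ADD r6, r6, #4: r6=100+4=104
after SUB r2, r2, #1: r2=9-1=8
CMP r2, #5  (cmp 8,5)
BGT L1: taken
after ADD r3, r3, #6: r3=(-1)+6=5
after LDR r3, [r6]: r3=M[104]=21
after OR r3, r3, #7: r3=21|7=23
after ADD r6, r6, #4: r6=104+4=108
after SUB r2, r2, #1: r2=8-1=7
CMP r2, #5  (cmp 7,5)
BGT L1: taken
after ADD r3, r3, #6: r3=23+6=29
after LDR r3, [r6]: r3=M[108]=0
after OR r3, r3, #7: r3=0|7=7
after ADD r6, r6, #4: r6=108+4=112
after SUB r2, r2, #1: r2=7-1=6
CMP r2, #5  (cmp 6,5)
BGT L1: taken
after ADD r3, r3, #6: r3=7+6=13
after LDR r3, [r6]: r3=M[112]=25
after OR r3, r3, #7: r3=25|7=31
after ADD r6, r6, #4: r6=112+4=116
after SUB r2, r2, #1: r2=6-1=5
CMP r2, #5  (cmp 5,5)
BGT L1: not taken
STR r3, [112] → M[112]=31
halt.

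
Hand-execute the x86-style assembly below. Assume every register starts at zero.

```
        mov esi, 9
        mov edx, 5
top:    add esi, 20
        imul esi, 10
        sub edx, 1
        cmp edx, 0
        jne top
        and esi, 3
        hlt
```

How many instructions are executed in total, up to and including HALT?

mov esi, 9 → esi=9
mov edx, 5 → edx=5
add esi, 20 → esi=9+20=29
imul esi, 10 → esi=29*10=290
sub edx, 1 → edx=5-1=4
cmp edx, 0  (cmp 4,0)
jne top: taken
add esi, 20 → esi=290+20=310
imul esi, 10 → esi=310*10=3100
sub edx, 1 → edx=4-1=3
cmp edx, 0  (cmp 3,0)
jne top: taken
add esi, 20 → esi=3100+20=3120
imul esi, 10 → esi=3120*10=31200
sub edx, 1 → edx=3-1=2
cmp edx, 0  (cmp 2,0)
jne top: taken
add esi, 20 → esi=31200+20=31220
imul esi, 10 → esi=31220*10=312200
sub edx, 1 → edx=2-1=1
cmp edx, 0  (cmp 1,0)
jne top: taken
add esi, 20 → esi=312200+20=312220
imul esi, 10 → esi=312220*10=3122200
sub edx, 1 → edx=1-1=0
cmp edx, 0  (cmp 0,0)
jne top: not taken
and esi, 3 → esi=3122200&3=0
halt.
Total executed instructions: 29.

29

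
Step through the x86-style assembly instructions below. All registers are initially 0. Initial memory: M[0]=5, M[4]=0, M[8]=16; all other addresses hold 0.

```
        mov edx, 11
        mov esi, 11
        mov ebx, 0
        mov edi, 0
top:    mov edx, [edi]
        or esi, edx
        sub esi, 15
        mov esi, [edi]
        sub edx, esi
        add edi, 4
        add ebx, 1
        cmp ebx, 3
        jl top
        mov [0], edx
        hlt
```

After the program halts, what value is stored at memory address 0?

edx=11
esi=11
ebx=0
edi=0
edx=M[0]=5
esi=11|5=15
esi=15-15=0
esi=M[0]=5
edx=5-5=0
edi=0+4=4
ebx=0+1=1
cmp ebx, 3  (cmp 1,3)
jl top: taken
edx=M[4]=0
esi=5|0=5
esi=5-15=-10
esi=M[4]=0
edx=0-0=0
edi=4+4=8
ebx=1+1=2
cmp ebx, 3  (cmp 2,3)
jl top: taken
edx=M[8]=16
esi=0|16=16
esi=16-15=1
esi=M[8]=16
edx=16-16=0
edi=8+4=12
ebx=2+1=3
cmp ebx, 3  (cmp 3,3)
jl top: not taken
mov [0], edx → M[0]=0
halt.

0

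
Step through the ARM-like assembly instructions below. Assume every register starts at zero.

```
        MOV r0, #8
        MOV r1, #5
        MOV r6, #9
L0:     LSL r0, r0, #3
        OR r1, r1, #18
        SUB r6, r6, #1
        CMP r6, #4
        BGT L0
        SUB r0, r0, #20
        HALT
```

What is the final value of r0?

MOV r0, #8 → r0=8
MOV r1, #5 → r1=5
MOV r6, #9 → r6=9
LSL r0, r0, #3 → r0=8<<3=64
OR r1, r1, #18 → r1=5|18=23
SUB r6, r6, #1 → r6=9-1=8
CMP r6, #4  (cmp 8,4)
BGT L0: taken
LSL r0, r0, #3 → r0=64<<3=512
OR r1, r1, #18 → r1=23|18=23
SUB r6, r6, #1 → r6=8-1=7
CMP r6, #4  (cmp 7,4)
BGT L0: taken
LSL r0, r0, #3 → r0=512<<3=4096
OR r1, r1, #18 → r1=23|18=23
SUB r6, r6, #1 → r6=7-1=6
CMP r6, #4  (cmp 6,4)
BGT L0: taken
LSL r0, r0, #3 → r0=4096<<3=32768
OR r1, r1, #18 → r1=23|18=23
SUB r6, r6, #1 → r6=6-1=5
CMP r6, #4  (cmp 5,4)
BGT L0: taken
LSL r0, r0, #3 → r0=32768<<3=262144
OR r1, r1, #18 → r1=23|18=23
SUB r6, r6, #1 → r6=5-1=4
CMP r6, #4  (cmp 4,4)
BGT L0: not taken
SUB r0, r0, #20 → r0=262144-20=262124
halt.

262124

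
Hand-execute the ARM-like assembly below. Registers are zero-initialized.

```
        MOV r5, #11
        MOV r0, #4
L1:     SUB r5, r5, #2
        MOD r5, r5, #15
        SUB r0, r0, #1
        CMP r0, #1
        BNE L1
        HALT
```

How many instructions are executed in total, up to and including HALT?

18

after MOV r5, #11: r5=11
after MOV r0, #4: r0=4
after SUB r5, r5, #2: r5=11-2=9
after MOD r5, r5, #15: r5=9%15=9
after SUB r0, r0, #1: r0=4-1=3
CMP r0, #1  (cmp 3,1)
BNE L1: taken
after SUB r5, r5, #2: r5=9-2=7
after MOD r5, r5, #15: r5=7%15=7
after SUB r0, r0, #1: r0=3-1=2
CMP r0, #1  (cmp 2,1)
BNE L1: taken
after SUB r5, r5, #2: r5=7-2=5
after MOD r5, r5, #15: r5=5%15=5
after SUB r0, r0, #1: r0=2-1=1
CMP r0, #1  (cmp 1,1)
BNE L1: not taken
halt.
Total executed instructions: 18.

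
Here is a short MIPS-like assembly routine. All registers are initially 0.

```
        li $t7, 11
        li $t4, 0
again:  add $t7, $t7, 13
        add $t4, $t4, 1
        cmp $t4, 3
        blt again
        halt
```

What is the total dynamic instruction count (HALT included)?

15

li $t7, 11 → $t7=11
li $t4, 0 → $t4=0
add $t7, $t7, 13 → $t7=11+13=24
add $t4, $t4, 1 → $t4=0+1=1
cmp $t4, 3  (cmp 1,3)
blt again: taken
add $t7, $t7, 13 → $t7=24+13=37
add $t4, $t4, 1 → $t4=1+1=2
cmp $t4, 3  (cmp 2,3)
blt again: taken
add $t7, $t7, 13 → $t7=37+13=50
add $t4, $t4, 1 → $t4=2+1=3
cmp $t4, 3  (cmp 3,3)
blt again: not taken
halt.
Total executed instructions: 15.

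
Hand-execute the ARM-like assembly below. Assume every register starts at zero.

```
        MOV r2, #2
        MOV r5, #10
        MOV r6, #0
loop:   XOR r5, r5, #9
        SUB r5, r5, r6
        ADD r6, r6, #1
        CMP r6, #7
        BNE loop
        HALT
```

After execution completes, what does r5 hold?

-36

after MOV r2, #2: r2=2
after MOV r5, #10: r5=10
after MOV r6, #0: r6=0
after XOR r5, r5, #9: r5=10^9=3
after SUB r5, r5, r6: r5=3-0=3
after ADD r6, r6, #1: r6=0+1=1
CMP r6, #7  (cmp 1,7)
BNE loop: taken
after XOR r5, r5, #9: r5=3^9=10
after SUB r5, r5, r6: r5=10-1=9
after ADD r6, r6, #1: r6=1+1=2
CMP r6, #7  (cmp 2,7)
BNE loop: taken
after XOR r5, r5, #9: r5=9^9=0
after SUB r5, r5, r6: r5=0-2=-2
after ADD r6, r6, #1: r6=2+1=3
CMP r6, #7  (cmp 3,7)
BNE loop: taken
after XOR r5, r5, #9: r5=(-2)^9=-9
after SUB r5, r5, r6: r5=(-9)-3=-12
after ADD r6, r6, #1: r6=3+1=4
CMP r6, #7  (cmp 4,7)
BNE loop: taken
after XOR r5, r5, #9: r5=(-12)^9=-3
after SUB r5, r5, r6: r5=(-3)-4=-7
after ADD r6, r6, #1: r6=4+1=5
CMP r6, #7  (cmp 5,7)
BNE loop: taken
after XOR r5, r5, #9: r5=(-7)^9=-16
after SUB r5, r5, r6: r5=(-16)-5=-21
after ADD r6, r6, #1: r6=5+1=6
CMP r6, #7  (cmp 6,7)
BNE loop: taken
after XOR r5, r5, #9: r5=(-21)^9=-30
after SUB r5, r5, r6: r5=(-30)-6=-36
after ADD r6, r6, #1: r6=6+1=7
CMP r6, #7  (cmp 7,7)
BNE loop: not taken
halt.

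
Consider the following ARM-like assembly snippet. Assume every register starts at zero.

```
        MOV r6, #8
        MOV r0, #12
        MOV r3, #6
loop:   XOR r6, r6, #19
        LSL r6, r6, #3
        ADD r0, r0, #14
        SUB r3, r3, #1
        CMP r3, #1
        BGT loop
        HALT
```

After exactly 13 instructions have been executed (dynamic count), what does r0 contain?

MOV r6, #8 → r6=8
MOV r0, #12 → r0=12
MOV r3, #6 → r3=6
XOR r6, r6, #19 → r6=8^19=27
LSL r6, r6, #3 → r6=27<<3=216
ADD r0, r0, #14 → r0=12+14=26
SUB r3, r3, #1 → r3=6-1=5
CMP r3, #1  (cmp 5,1)
BGT loop: taken
XOR r6, r6, #19 → r6=216^19=203
LSL r6, r6, #3 → r6=203<<3=1624
ADD r0, r0, #14 → r0=26+14=40
SUB r3, r3, #1 → r3=5-1=4
After step 13: r0 = 40.

40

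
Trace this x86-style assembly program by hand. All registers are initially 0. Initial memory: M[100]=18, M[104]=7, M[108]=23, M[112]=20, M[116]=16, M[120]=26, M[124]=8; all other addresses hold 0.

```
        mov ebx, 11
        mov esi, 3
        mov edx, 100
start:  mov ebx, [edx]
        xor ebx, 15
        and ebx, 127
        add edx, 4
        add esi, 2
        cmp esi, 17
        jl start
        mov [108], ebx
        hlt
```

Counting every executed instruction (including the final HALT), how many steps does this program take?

54

after mov ebx, 11: ebx=11
after mov esi, 3: esi=3
after mov edx, 100: edx=100
after mov ebx, [edx]: ebx=M[100]=18
after xor ebx, 15: ebx=18^15=29
after and ebx, 127: ebx=29&127=29
after add edx, 4: edx=100+4=104
after add esi, 2: esi=3+2=5
cmp esi, 17  (cmp 5,17)
jl start: taken
after mov ebx, [edx]: ebx=M[104]=7
after xor ebx, 15: ebx=7^15=8
after and ebx, 127: ebx=8&127=8
after add edx, 4: edx=104+4=108
after add esi, 2: esi=5+2=7
cmp esi, 17  (cmp 7,17)
jl start: taken
after mov ebx, [edx]: ebx=M[108]=23
after xor ebx, 15: ebx=23^15=24
after and ebx, 127: ebx=24&127=24
after add edx, 4: edx=108+4=112
after add esi, 2: esi=7+2=9
cmp esi, 17  (cmp 9,17)
jl start: taken
after mov ebx, [edx]: ebx=M[112]=20
after xor ebx, 15: ebx=20^15=27
after and ebx, 127: ebx=27&127=27
after add edx, 4: edx=112+4=116
after add esi, 2: esi=9+2=11
cmp esi, 17  (cmp 11,17)
jl start: taken
after mov ebx, [edx]: ebx=M[116]=16
after xor ebx, 15: ebx=16^15=31
after and ebx, 127: ebx=31&127=31
after add edx, 4: edx=116+4=120
after add esi, 2: esi=11+2=13
cmp esi, 17  (cmp 13,17)
jl start: taken
after mov ebx, [edx]: ebx=M[120]=26
after xor ebx, 15: ebx=26^15=21
after and ebx, 127: ebx=21&127=21
after add edx, 4: edx=120+4=124
after add esi, 2: esi=13+2=15
cmp esi, 17  (cmp 15,17)
jl start: taken
after mov ebx, [edx]: ebx=M[124]=8
after xor ebx, 15: ebx=8^15=7
after and ebx, 127: ebx=7&127=7
after add edx, 4: edx=124+4=128
after add esi, 2: esi=15+2=17
cmp esi, 17  (cmp 17,17)
jl start: not taken
mov [108], ebx → M[108]=7
halt.
Total executed instructions: 54.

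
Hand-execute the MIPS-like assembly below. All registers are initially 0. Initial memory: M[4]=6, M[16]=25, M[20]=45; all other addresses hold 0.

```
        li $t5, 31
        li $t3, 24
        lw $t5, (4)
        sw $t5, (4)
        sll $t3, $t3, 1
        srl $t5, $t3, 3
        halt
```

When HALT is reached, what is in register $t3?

48

after li $t5, 31: $t5=31
after li $t3, 24: $t3=24
after lw $t5, (4): $t5=M[4]=6
sw $t5, (4) → M[4]=6
after sll $t3, $t3, 1: $t3=24<<1=48
after srl $t5, $t3, 3: $t5=48>>3=6
halt.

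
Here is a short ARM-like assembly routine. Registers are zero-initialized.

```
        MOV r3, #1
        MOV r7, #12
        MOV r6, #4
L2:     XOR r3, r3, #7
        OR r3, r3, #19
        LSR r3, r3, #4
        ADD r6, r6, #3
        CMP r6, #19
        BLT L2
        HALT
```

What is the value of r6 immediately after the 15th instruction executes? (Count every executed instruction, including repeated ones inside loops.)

MOV r3, #1 → r3=1
MOV r7, #12 → r7=12
MOV r6, #4 → r6=4
XOR r3, r3, #7 → r3=1^7=6
OR r3, r3, #19 → r3=6|19=23
LSR r3, r3, #4 → r3=23>>4=1
ADD r6, r6, #3 → r6=4+3=7
CMP r6, #19  (cmp 7,19)
BLT L2: taken
XOR r3, r3, #7 → r3=1^7=6
OR r3, r3, #19 → r3=6|19=23
LSR r3, r3, #4 → r3=23>>4=1
ADD r6, r6, #3 → r6=7+3=10
CMP r6, #19  (cmp 10,19)
BLT L2: taken
After step 15: r6 = 10.

10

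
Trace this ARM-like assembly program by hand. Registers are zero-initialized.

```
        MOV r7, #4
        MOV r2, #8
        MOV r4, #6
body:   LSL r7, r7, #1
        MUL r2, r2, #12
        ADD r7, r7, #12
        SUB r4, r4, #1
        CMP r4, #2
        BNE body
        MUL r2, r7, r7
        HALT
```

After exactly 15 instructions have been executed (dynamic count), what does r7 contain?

52

after MOV r7, #4: r7=4
after MOV r2, #8: r2=8
after MOV r4, #6: r4=6
after LSL r7, r7, #1: r7=4<<1=8
after MUL r2, r2, #12: r2=8*12=96
after ADD r7, r7, #12: r7=8+12=20
after SUB r4, r4, #1: r4=6-1=5
CMP r4, #2  (cmp 5,2)
BNE body: taken
after LSL r7, r7, #1: r7=20<<1=40
after MUL r2, r2, #12: r2=96*12=1152
after ADD r7, r7, #12: r7=40+12=52
after SUB r4, r4, #1: r4=5-1=4
CMP r4, #2  (cmp 4,2)
BNE body: taken
After step 15: r7 = 52.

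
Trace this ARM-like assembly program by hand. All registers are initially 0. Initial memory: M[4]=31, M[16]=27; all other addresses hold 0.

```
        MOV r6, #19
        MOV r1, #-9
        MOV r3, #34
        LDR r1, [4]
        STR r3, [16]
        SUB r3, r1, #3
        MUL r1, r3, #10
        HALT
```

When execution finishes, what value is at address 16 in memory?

34

after MOV r6, #19: r6=19
after MOV r1, #-9: r1=-9
after MOV r3, #34: r3=34
after LDR r1, [4]: r1=M[4]=31
STR r3, [16] → M[16]=34
after SUB r3, r1, #3: r3=31-3=28
after MUL r1, r3, #10: r1=28*10=280
halt.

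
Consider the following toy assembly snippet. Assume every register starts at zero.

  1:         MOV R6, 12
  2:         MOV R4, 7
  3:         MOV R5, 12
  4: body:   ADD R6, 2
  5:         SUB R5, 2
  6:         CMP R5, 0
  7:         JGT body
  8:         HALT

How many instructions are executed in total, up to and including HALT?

MOV R6, 12 → R6=12
MOV R4, 7 → R4=7
MOV R5, 12 → R5=12
ADD R6, 2 → R6=12+2=14
SUB R5, 2 → R5=12-2=10
CMP R5, 0  (cmp 10,0)
JGT body: taken
ADD R6, 2 → R6=14+2=16
SUB R5, 2 → R5=10-2=8
CMP R5, 0  (cmp 8,0)
JGT body: taken
ADD R6, 2 → R6=16+2=18
SUB R5, 2 → R5=8-2=6
CMP R5, 0  (cmp 6,0)
JGT body: taken
ADD R6, 2 → R6=18+2=20
SUB R5, 2 → R5=6-2=4
CMP R5, 0  (cmp 4,0)
JGT body: taken
ADD R6, 2 → R6=20+2=22
SUB R5, 2 → R5=4-2=2
CMP R5, 0  (cmp 2,0)
JGT body: taken
ADD R6, 2 → R6=22+2=24
SUB R5, 2 → R5=2-2=0
CMP R5, 0  (cmp 0,0)
JGT body: not taken
halt.
Total executed instructions: 28.

28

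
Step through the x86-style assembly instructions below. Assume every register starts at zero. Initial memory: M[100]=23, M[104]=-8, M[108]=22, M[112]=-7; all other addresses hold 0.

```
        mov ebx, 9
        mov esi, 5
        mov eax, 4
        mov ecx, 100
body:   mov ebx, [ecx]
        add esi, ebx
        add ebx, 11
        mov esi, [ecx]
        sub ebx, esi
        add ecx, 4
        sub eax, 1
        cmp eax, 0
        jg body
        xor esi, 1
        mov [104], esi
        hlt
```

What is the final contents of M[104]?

-8

after mov ebx, 9: ebx=9
after mov esi, 5: esi=5
after mov eax, 4: eax=4
after mov ecx, 100: ecx=100
after mov ebx, [ecx]: ebx=M[100]=23
after add esi, ebx: esi=5+23=28
after add ebx, 11: ebx=23+11=34
after mov esi, [ecx]: esi=M[100]=23
after sub ebx, esi: ebx=34-23=11
after add ecx, 4: ecx=100+4=104
after sub eax, 1: eax=4-1=3
cmp eax, 0  (cmp 3,0)
jg body: taken
after mov ebx, [ecx]: ebx=M[104]=-8
after add esi, ebx: esi=23+(-8)=15
after add ebx, 11: ebx=(-8)+11=3
after mov esi, [ecx]: esi=M[104]=-8
after sub ebx, esi: ebx=3-(-8)=11
after add ecx, 4: ecx=104+4=108
after sub eax, 1: eax=3-1=2
cmp eax, 0  (cmp 2,0)
jg body: taken
after mov ebx, [ecx]: ebx=M[108]=22
after add esi, ebx: esi=(-8)+22=14
after add ebx, 11: ebx=22+11=33
after mov esi, [ecx]: esi=M[108]=22
after sub ebx, esi: ebx=33-22=11
after add ecx, 4: ecx=108+4=112
after sub eax, 1: eax=2-1=1
cmp eax, 0  (cmp 1,0)
jg body: taken
after mov ebx, [ecx]: ebx=M[112]=-7
after add esi, ebx: esi=22+(-7)=15
after add ebx, 11: ebx=(-7)+11=4
after mov esi, [ecx]: esi=M[112]=-7
after sub ebx, esi: ebx=4-(-7)=11
after add ecx, 4: ecx=112+4=116
after sub eax, 1: eax=1-1=0
cmp eax, 0  (cmp 0,0)
jg body: not taken
after xor esi, 1: esi=(-7)^1=-8
mov [104], esi → M[104]=-8
halt.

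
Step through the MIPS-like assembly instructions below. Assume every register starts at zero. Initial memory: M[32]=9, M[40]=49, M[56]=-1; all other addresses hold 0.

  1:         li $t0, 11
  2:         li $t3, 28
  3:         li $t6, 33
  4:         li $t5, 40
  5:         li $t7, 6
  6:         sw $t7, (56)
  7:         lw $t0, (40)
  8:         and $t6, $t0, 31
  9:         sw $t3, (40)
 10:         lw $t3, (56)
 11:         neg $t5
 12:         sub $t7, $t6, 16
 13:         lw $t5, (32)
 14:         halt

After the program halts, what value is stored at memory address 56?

6

$t0=11
$t3=28
$t6=33
$t5=40
$t7=6
sw $t7, (56) → M[56]=6
$t0=M[40]=49
$t6=49&31=17
sw $t3, (40) → M[40]=28
$t3=M[56]=6
$t5=-(40)=-40
$t7=17-16=1
$t5=M[32]=9
halt.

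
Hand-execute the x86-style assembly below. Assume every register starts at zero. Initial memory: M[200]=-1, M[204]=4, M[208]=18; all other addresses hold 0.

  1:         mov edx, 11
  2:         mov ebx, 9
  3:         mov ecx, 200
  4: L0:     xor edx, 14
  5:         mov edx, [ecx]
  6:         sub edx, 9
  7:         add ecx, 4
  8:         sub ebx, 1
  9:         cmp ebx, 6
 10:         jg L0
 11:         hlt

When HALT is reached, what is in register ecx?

edx=11
ebx=9
ecx=200
edx=11^14=5
edx=M[200]=-1
edx=(-1)-9=-10
ecx=200+4=204
ebx=9-1=8
cmp ebx, 6  (cmp 8,6)
jg L0: taken
edx=(-10)^14=-8
edx=M[204]=4
edx=4-9=-5
ecx=204+4=208
ebx=8-1=7
cmp ebx, 6  (cmp 7,6)
jg L0: taken
edx=(-5)^14=-11
edx=M[208]=18
edx=18-9=9
ecx=208+4=212
ebx=7-1=6
cmp ebx, 6  (cmp 6,6)
jg L0: not taken
halt.

212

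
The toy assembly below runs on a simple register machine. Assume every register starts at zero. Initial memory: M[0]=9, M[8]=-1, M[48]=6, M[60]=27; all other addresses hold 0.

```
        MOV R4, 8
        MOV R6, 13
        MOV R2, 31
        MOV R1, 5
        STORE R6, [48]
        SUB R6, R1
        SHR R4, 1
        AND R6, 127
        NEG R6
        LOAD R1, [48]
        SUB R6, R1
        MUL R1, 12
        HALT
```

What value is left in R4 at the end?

4

R4=8
R6=13
R2=31
R1=5
STORE R6, [48] → M[48]=13
R6=13-5=8
R4=8>>1=4
R6=8&127=8
R6=-(8)=-8
R1=M[48]=13
R6=(-8)-13=-21
R1=13*12=156
halt.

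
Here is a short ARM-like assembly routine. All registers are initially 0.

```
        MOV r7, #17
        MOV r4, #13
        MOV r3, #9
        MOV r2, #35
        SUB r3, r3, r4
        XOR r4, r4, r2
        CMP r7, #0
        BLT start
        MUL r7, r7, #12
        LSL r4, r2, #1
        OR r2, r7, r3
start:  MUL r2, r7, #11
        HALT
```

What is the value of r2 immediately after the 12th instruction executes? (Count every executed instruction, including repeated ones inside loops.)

2244

MOV r7, #17 → r7=17
MOV r4, #13 → r4=13
MOV r3, #9 → r3=9
MOV r2, #35 → r2=35
SUB r3, r3, r4 → r3=9-13=-4
XOR r4, r4, r2 → r4=13^35=46
CMP r7, #0  (cmp 17,0)
BLT start: not taken
MUL r7, r7, #12 → r7=17*12=204
LSL r4, r2, #1 → r4=35<<1=70
OR r2, r7, r3 → r2=204|(-4)=-4
MUL r2, r7, #11 → r2=204*11=2244
After step 12: r2 = 2244.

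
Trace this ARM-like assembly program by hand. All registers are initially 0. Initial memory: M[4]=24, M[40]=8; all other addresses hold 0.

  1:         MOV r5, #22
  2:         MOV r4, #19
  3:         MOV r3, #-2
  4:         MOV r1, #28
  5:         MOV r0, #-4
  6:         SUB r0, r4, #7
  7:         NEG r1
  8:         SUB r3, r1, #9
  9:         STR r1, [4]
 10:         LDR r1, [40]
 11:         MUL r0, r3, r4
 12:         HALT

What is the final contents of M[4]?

r5=22
r4=19
r3=-2
r1=28
r0=-4
r0=19-7=12
r1=-(28)=-28
r3=(-28)-9=-37
STR r1, [4] → M[4]=-28
r1=M[40]=8
r0=(-37)*19=-703
halt.

-28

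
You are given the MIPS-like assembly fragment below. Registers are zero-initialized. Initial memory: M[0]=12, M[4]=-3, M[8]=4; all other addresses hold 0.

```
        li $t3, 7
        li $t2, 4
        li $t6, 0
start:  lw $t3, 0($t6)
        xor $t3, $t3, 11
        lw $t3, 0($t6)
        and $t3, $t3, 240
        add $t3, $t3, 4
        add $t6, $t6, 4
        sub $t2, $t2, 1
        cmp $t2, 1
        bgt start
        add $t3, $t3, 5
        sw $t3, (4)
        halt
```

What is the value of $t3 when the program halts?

li $t3, 7 → $t3=7
li $t2, 4 → $t2=4
li $t6, 0 → $t6=0
lw $t3, 0($t6) → $t3=M[0]=12
xor $t3, $t3, 11 → $t3=12^11=7
lw $t3, 0($t6) → $t3=M[0]=12
and $t3, $t3, 240 → $t3=12&240=0
add $t3, $t3, 4 → $t3=0+4=4
add $t6, $t6, 4 → $t6=0+4=4
sub $t2, $t2, 1 → $t2=4-1=3
cmp $t2, 1  (cmp 3,1)
bgt start: taken
lw $t3, 0($t6) → $t3=M[4]=-3
xor $t3, $t3, 11 → $t3=(-3)^11=-10
lw $t3, 0($t6) → $t3=M[4]=-3
and $t3, $t3, 240 → $t3=(-3)&240=240
add $t3, $t3, 4 → $t3=240+4=244
add $t6, $t6, 4 → $t6=4+4=8
sub $t2, $t2, 1 → $t2=3-1=2
cmp $t2, 1  (cmp 2,1)
bgt start: taken
lw $t3, 0($t6) → $t3=M[8]=4
xor $t3, $t3, 11 → $t3=4^11=15
lw $t3, 0($t6) → $t3=M[8]=4
and $t3, $t3, 240 → $t3=4&240=0
add $t3, $t3, 4 → $t3=0+4=4
add $t6, $t6, 4 → $t6=8+4=12
sub $t2, $t2, 1 → $t2=2-1=1
cmp $t2, 1  (cmp 1,1)
bgt start: not taken
add $t3, $t3, 5 → $t3=4+5=9
sw $t3, (4) → M[4]=9
halt.

9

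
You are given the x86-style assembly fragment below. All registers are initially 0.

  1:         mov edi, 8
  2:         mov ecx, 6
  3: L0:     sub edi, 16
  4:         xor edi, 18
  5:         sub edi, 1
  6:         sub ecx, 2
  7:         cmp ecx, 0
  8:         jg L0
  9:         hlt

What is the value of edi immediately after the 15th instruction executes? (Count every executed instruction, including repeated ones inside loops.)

after mov edi, 8: edi=8
after mov ecx, 6: ecx=6
after sub edi, 16: edi=8-16=-8
after xor edi, 18: edi=(-8)^18=-22
after sub edi, 1: edi=(-22)-1=-23
after sub ecx, 2: ecx=6-2=4
cmp ecx, 0  (cmp 4,0)
jg L0: taken
after sub edi, 16: edi=(-23)-16=-39
after xor edi, 18: edi=(-39)^18=-53
after sub edi, 1: edi=(-53)-1=-54
after sub ecx, 2: ecx=4-2=2
cmp ecx, 0  (cmp 2,0)
jg L0: taken
after sub edi, 16: edi=(-54)-16=-70
After step 15: edi = -70.

-70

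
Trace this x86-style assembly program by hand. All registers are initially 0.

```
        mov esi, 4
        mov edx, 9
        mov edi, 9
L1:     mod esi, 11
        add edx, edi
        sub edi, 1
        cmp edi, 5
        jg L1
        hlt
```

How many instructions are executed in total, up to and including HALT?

mov esi, 4 → esi=4
mov edx, 9 → edx=9
mov edi, 9 → edi=9
mod esi, 11 → esi=4%11=4
add edx, edi → edx=9+9=18
sub edi, 1 → edi=9-1=8
cmp edi, 5  (cmp 8,5)
jg L1: taken
mod esi, 11 → esi=4%11=4
add edx, edi → edx=18+8=26
sub edi, 1 → edi=8-1=7
cmp edi, 5  (cmp 7,5)
jg L1: taken
mod esi, 11 → esi=4%11=4
add edx, edi → edx=26+7=33
sub edi, 1 → edi=7-1=6
cmp edi, 5  (cmp 6,5)
jg L1: taken
mod esi, 11 → esi=4%11=4
add edx, edi → edx=33+6=39
sub edi, 1 → edi=6-1=5
cmp edi, 5  (cmp 5,5)
jg L1: not taken
halt.
Total executed instructions: 24.

24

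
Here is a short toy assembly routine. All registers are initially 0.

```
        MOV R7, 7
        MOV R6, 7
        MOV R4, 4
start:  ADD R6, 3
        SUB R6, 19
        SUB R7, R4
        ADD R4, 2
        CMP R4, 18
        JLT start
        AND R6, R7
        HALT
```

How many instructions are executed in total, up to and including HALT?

47

MOV R7, 7 → R7=7
MOV R6, 7 → R6=7
MOV R4, 4 → R4=4
ADD R6, 3 → R6=7+3=10
SUB R6, 19 → R6=10-19=-9
SUB R7, R4 → R7=7-4=3
ADD R4, 2 → R4=4+2=6
CMP R4, 18  (cmp 6,18)
JLT start: taken
ADD R6, 3 → R6=(-9)+3=-6
SUB R6, 19 → R6=(-6)-19=-25
SUB R7, R4 → R7=3-6=-3
ADD R4, 2 → R4=6+2=8
CMP R4, 18  (cmp 8,18)
JLT start: taken
ADD R6, 3 → R6=(-25)+3=-22
SUB R6, 19 → R6=(-22)-19=-41
SUB R7, R4 → R7=(-3)-8=-11
ADD R4, 2 → R4=8+2=10
CMP R4, 18  (cmp 10,18)
JLT start: taken
ADD R6, 3 → R6=(-41)+3=-38
SUB R6, 19 → R6=(-38)-19=-57
SUB R7, R4 → R7=(-11)-10=-21
ADD R4, 2 → R4=10+2=12
CMP R4, 18  (cmp 12,18)
JLT start: taken
ADD R6, 3 → R6=(-57)+3=-54
SUB R6, 19 → R6=(-54)-19=-73
SUB R7, R4 → R7=(-21)-12=-33
ADD R4, 2 → R4=12+2=14
CMP R4, 18  (cmp 14,18)
JLT start: taken
ADD R6, 3 → R6=(-73)+3=-70
SUB R6, 19 → R6=(-70)-19=-89
SUB R7, R4 → R7=(-33)-14=-47
ADD R4, 2 → R4=14+2=16
CMP R4, 18  (cmp 16,18)
JLT start: taken
ADD R6, 3 → R6=(-89)+3=-86
SUB R6, 19 → R6=(-86)-19=-105
SUB R7, R4 → R7=(-47)-16=-63
ADD R4, 2 → R4=16+2=18
CMP R4, 18  (cmp 18,18)
JLT start: not taken
AND R6, R7 → R6=(-105)&(-63)=-127
halt.
Total executed instructions: 47.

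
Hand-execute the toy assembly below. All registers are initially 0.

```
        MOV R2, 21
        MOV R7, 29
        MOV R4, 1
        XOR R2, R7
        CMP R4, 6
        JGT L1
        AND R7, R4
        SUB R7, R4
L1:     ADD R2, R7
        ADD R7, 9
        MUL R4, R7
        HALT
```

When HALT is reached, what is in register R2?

8

MOV R2, 21 → R2=21
MOV R7, 29 → R7=29
MOV R4, 1 → R4=1
XOR R2, R7 → R2=21^29=8
CMP R4, 6  (cmp 1,6)
JGT L1: not taken
AND R7, R4 → R7=29&1=1
SUB R7, R4 → R7=1-1=0
ADD R2, R7 → R2=8+0=8
ADD R7, 9 → R7=0+9=9
MUL R4, R7 → R4=1*9=9
halt.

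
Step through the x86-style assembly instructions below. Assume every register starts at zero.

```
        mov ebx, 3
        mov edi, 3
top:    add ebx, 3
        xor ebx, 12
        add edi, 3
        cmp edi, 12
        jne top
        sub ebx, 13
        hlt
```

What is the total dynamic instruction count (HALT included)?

19

mov ebx, 3 → ebx=3
mov edi, 3 → edi=3
add ebx, 3 → ebx=3+3=6
xor ebx, 12 → ebx=6^12=10
add edi, 3 → edi=3+3=6
cmp edi, 12  (cmp 6,12)
jne top: taken
add ebx, 3 → ebx=10+3=13
xor ebx, 12 → ebx=13^12=1
add edi, 3 → edi=6+3=9
cmp edi, 12  (cmp 9,12)
jne top: taken
add ebx, 3 → ebx=1+3=4
xor ebx, 12 → ebx=4^12=8
add edi, 3 → edi=9+3=12
cmp edi, 12  (cmp 12,12)
jne top: not taken
sub ebx, 13 → ebx=8-13=-5
halt.
Total executed instructions: 19.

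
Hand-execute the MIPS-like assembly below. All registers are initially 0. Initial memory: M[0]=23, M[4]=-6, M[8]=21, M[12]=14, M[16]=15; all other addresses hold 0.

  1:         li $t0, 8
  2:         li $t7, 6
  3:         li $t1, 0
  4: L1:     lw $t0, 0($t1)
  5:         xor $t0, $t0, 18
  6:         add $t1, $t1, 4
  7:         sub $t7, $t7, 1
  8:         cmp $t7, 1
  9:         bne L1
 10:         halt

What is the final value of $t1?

$t0=8
$t7=6
$t1=0
$t0=M[0]=23
$t0=23^18=5
$t1=0+4=4
$t7=6-1=5
cmp $t7, 1  (cmp 5,1)
bne L1: taken
$t0=M[4]=-6
$t0=(-6)^18=-24
$t1=4+4=8
$t7=5-1=4
cmp $t7, 1  (cmp 4,1)
bne L1: taken
$t0=M[8]=21
$t0=21^18=7
$t1=8+4=12
$t7=4-1=3
cmp $t7, 1  (cmp 3,1)
bne L1: taken
$t0=M[12]=14
$t0=14^18=28
$t1=12+4=16
$t7=3-1=2
cmp $t7, 1  (cmp 2,1)
bne L1: taken
$t0=M[16]=15
$t0=15^18=29
$t1=16+4=20
$t7=2-1=1
cmp $t7, 1  (cmp 1,1)
bne L1: not taken
halt.

20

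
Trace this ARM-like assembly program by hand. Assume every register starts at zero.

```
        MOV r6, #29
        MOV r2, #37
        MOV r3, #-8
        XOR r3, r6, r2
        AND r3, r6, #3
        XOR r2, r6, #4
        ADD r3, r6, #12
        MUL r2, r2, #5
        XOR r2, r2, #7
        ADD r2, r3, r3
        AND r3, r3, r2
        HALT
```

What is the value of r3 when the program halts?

MOV r6, #29 → r6=29
MOV r2, #37 → r2=37
MOV r3, #-8 → r3=-8
XOR r3, r6, r2 → r3=29^37=56
AND r3, r6, #3 → r3=29&3=1
XOR r2, r6, #4 → r2=29^4=25
ADD r3, r6, #12 → r3=29+12=41
MUL r2, r2, #5 → r2=25*5=125
XOR r2, r2, #7 → r2=125^7=122
ADD r2, r3, r3 → r2=41+41=82
AND r3, r3, r2 → r3=41&82=0
halt.

0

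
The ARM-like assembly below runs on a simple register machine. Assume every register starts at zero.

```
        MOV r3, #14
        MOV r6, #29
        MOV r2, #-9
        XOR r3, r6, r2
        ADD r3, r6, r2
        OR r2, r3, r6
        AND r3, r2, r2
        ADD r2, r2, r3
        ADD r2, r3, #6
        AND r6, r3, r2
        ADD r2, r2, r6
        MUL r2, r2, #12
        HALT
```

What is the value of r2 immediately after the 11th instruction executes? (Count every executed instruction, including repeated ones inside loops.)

36

after MOV r3, #14: r3=14
after MOV r6, #29: r6=29
after MOV r2, #-9: r2=-9
after XOR r3, r6, r2: r3=29^(-9)=-22
after ADD r3, r6, r2: r3=29+(-9)=20
after OR r2, r3, r6: r2=20|29=29
after AND r3, r2, r2: r3=29&29=29
after ADD r2, r2, r3: r2=29+29=58
after ADD r2, r3, #6: r2=29+6=35
after AND r6, r3, r2: r6=29&35=1
after ADD r2, r2, r6: r2=35+1=36
After step 11: r2 = 36.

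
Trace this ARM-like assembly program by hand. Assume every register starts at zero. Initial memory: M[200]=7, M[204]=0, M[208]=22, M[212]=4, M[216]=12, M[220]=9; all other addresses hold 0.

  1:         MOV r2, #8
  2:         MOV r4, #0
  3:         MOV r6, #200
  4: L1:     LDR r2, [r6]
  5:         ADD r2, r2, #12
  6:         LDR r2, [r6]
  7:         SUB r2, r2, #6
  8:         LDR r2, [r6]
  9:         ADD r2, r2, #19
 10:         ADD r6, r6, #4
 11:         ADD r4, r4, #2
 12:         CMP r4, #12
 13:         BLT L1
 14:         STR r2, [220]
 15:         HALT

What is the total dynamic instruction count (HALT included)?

65

r2=8
r4=0
r6=200
r2=M[200]=7
r2=7+12=19
r2=M[200]=7
r2=7-6=1
r2=M[200]=7
r2=7+19=26
r6=200+4=204
r4=0+2=2
CMP r4, #12  (cmp 2,12)
BLT L1: taken
r2=M[204]=0
r2=0+12=12
r2=M[204]=0
r2=0-6=-6
r2=M[204]=0
r2=0+19=19
r6=204+4=208
r4=2+2=4
CMP r4, #12  (cmp 4,12)
BLT L1: taken
r2=M[208]=22
r2=22+12=34
r2=M[208]=22
r2=22-6=16
r2=M[208]=22
r2=22+19=41
r6=208+4=212
r4=4+2=6
CMP r4, #12  (cmp 6,12)
BLT L1: taken
r2=M[212]=4
r2=4+12=16
r2=M[212]=4
r2=4-6=-2
r2=M[212]=4
r2=4+19=23
r6=212+4=216
r4=6+2=8
CMP r4, #12  (cmp 8,12)
BLT L1: taken
r2=M[216]=12
r2=12+12=24
r2=M[216]=12
r2=12-6=6
r2=M[216]=12
r2=12+19=31
r6=216+4=220
r4=8+2=10
CMP r4, #12  (cmp 10,12)
BLT L1: taken
r2=M[220]=9
r2=9+12=21
r2=M[220]=9
r2=9-6=3
r2=M[220]=9
r2=9+19=28
r6=220+4=224
r4=10+2=12
CMP r4, #12  (cmp 12,12)
BLT L1: not taken
STR r2, [220] → M[220]=28
halt.
Total executed instructions: 65.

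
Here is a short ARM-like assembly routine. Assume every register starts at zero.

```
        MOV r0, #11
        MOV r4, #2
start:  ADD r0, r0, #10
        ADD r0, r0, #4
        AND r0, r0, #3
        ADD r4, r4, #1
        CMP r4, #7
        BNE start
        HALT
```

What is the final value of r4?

r0=11
r4=2
r0=11+10=21
r0=21+4=25
r0=25&3=1
r4=2+1=3
CMP r4, #7  (cmp 3,7)
BNE start: taken
r0=1+10=11
r0=11+4=15
r0=15&3=3
r4=3+1=4
CMP r4, #7  (cmp 4,7)
BNE start: taken
r0=3+10=13
r0=13+4=17
r0=17&3=1
r4=4+1=5
CMP r4, #7  (cmp 5,7)
BNE start: taken
r0=1+10=11
r0=11+4=15
r0=15&3=3
r4=5+1=6
CMP r4, #7  (cmp 6,7)
BNE start: taken
r0=3+10=13
r0=13+4=17
r0=17&3=1
r4=6+1=7
CMP r4, #7  (cmp 7,7)
BNE start: not taken
halt.

7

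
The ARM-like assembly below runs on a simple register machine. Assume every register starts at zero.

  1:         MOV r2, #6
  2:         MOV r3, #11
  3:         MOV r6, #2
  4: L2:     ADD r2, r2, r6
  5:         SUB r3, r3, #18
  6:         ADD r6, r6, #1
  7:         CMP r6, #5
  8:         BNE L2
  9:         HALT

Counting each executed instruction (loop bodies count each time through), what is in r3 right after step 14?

-25

MOV r2, #6 → r2=6
MOV r3, #11 → r3=11
MOV r6, #2 → r6=2
ADD r2, r2, r6 → r2=6+2=8
SUB r3, r3, #18 → r3=11-18=-7
ADD r6, r6, #1 → r6=2+1=3
CMP r6, #5  (cmp 3,5)
BNE L2: taken
ADD r2, r2, r6 → r2=8+3=11
SUB r3, r3, #18 → r3=(-7)-18=-25
ADD r6, r6, #1 → r6=3+1=4
CMP r6, #5  (cmp 4,5)
BNE L2: taken
ADD r2, r2, r6 → r2=11+4=15
After step 14: r3 = -25.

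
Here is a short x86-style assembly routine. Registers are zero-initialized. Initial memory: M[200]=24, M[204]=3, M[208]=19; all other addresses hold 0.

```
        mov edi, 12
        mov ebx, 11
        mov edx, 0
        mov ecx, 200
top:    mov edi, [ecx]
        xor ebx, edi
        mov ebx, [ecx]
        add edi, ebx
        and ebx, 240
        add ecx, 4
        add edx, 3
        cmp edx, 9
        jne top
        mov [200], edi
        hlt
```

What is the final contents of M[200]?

38

after mov edi, 12: edi=12
after mov ebx, 11: ebx=11
after mov edx, 0: edx=0
after mov ecx, 200: ecx=200
after mov edi, [ecx]: edi=M[200]=24
after xor ebx, edi: ebx=11^24=19
after mov ebx, [ecx]: ebx=M[200]=24
after add edi, ebx: edi=24+24=48
after and ebx, 240: ebx=24&240=16
after add ecx, 4: ecx=200+4=204
after add edx, 3: edx=0+3=3
cmp edx, 9  (cmp 3,9)
jne top: taken
after mov edi, [ecx]: edi=M[204]=3
after xor ebx, edi: ebx=16^3=19
after mov ebx, [ecx]: ebx=M[204]=3
after add edi, ebx: edi=3+3=6
after and ebx, 240: ebx=3&240=0
after add ecx, 4: ecx=204+4=208
after add edx, 3: edx=3+3=6
cmp edx, 9  (cmp 6,9)
jne top: taken
after mov edi, [ecx]: edi=M[208]=19
after xor ebx, edi: ebx=0^19=19
after mov ebx, [ecx]: ebx=M[208]=19
after add edi, ebx: edi=19+19=38
after and ebx, 240: ebx=19&240=16
after add ecx, 4: ecx=208+4=212
after add edx, 3: edx=6+3=9
cmp edx, 9  (cmp 9,9)
jne top: not taken
mov [200], edi → M[200]=38
halt.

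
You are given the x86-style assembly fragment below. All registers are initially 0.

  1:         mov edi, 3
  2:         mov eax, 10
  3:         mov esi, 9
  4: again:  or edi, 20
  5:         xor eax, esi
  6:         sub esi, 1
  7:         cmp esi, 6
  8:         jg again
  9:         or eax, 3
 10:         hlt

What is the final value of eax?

15

mov edi, 3 → edi=3
mov eax, 10 → eax=10
mov esi, 9 → esi=9
or edi, 20 → edi=3|20=23
xor eax, esi → eax=10^9=3
sub esi, 1 → esi=9-1=8
cmp esi, 6  (cmp 8,6)
jg again: taken
or edi, 20 → edi=23|20=23
xor eax, esi → eax=3^8=11
sub esi, 1 → esi=8-1=7
cmp esi, 6  (cmp 7,6)
jg again: taken
or edi, 20 → edi=23|20=23
xor eax, esi → eax=11^7=12
sub esi, 1 → esi=7-1=6
cmp esi, 6  (cmp 6,6)
jg again: not taken
or eax, 3 → eax=12|3=15
halt.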